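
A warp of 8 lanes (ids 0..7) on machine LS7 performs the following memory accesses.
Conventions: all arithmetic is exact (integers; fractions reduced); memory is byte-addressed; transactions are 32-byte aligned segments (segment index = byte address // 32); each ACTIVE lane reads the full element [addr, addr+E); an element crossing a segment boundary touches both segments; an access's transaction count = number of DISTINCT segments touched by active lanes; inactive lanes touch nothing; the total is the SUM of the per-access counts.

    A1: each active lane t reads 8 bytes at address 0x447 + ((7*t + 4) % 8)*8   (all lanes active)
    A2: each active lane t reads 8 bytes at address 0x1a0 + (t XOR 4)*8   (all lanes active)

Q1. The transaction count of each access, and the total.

A1: 3 transactions
A2: 2 transactions

Answer: 3,2; total 5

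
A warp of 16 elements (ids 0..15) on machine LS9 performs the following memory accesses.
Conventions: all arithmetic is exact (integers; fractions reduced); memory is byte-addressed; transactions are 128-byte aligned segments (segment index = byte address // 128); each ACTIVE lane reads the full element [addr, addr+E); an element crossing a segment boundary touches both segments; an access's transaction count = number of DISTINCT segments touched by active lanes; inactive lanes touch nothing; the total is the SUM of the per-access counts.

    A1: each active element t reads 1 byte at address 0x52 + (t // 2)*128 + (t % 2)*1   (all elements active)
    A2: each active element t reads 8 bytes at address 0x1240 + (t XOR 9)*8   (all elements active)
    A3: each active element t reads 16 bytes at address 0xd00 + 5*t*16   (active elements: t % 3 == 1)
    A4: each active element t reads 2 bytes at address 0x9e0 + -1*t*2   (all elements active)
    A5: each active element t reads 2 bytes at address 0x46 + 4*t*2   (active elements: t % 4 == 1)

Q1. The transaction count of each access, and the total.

A1: 8 transactions
A2: 2 transactions
A3: 5 transactions
A4: 1 transaction
A5: 2 transactions

Answer: 8,2,5,1,2; total 18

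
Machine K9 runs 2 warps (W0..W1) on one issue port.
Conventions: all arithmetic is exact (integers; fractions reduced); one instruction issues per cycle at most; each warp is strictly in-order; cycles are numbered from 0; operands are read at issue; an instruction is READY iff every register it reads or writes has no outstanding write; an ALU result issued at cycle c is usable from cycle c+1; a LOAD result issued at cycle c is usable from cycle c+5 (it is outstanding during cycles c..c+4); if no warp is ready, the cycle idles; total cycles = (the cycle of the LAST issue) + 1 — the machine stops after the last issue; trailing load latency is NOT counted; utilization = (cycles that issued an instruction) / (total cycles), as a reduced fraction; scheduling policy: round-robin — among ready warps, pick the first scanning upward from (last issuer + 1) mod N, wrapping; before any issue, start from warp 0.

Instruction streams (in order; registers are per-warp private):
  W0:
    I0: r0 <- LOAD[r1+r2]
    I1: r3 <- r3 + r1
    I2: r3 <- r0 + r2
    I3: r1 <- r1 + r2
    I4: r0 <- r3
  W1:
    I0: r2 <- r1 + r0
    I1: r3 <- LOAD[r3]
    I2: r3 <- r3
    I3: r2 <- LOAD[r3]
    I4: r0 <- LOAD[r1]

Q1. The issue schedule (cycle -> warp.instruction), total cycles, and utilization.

cycle 0: W0.I0
cycle 1: W1.I0
cycle 2: W0.I1
cycle 3: W1.I1
cycle 4: idle
cycle 5: W0.I2
cycle 6: W0.I3
cycle 7: W0.I4
cycle 8: W1.I2
cycle 9: W1.I3
cycle 10: W1.I4

Answer: 11 cycles, utilization 10/11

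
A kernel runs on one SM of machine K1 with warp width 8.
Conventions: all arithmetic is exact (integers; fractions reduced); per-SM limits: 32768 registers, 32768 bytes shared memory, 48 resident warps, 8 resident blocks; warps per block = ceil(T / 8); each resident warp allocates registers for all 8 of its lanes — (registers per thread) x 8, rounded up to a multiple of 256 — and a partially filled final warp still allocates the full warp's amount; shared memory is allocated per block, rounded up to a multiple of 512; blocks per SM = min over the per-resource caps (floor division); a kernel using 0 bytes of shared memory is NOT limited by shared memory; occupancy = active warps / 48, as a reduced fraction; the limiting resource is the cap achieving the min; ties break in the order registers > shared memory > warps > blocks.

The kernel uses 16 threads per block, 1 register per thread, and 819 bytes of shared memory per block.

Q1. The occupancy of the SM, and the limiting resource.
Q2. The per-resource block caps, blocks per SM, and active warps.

Answer: occupancy 1/3, limited by blocks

registers: 64 blocks
shared memory: 32 blocks
warps: 24 blocks
blocks: 8 blocks

Answer: 8 blocks, 16 active warps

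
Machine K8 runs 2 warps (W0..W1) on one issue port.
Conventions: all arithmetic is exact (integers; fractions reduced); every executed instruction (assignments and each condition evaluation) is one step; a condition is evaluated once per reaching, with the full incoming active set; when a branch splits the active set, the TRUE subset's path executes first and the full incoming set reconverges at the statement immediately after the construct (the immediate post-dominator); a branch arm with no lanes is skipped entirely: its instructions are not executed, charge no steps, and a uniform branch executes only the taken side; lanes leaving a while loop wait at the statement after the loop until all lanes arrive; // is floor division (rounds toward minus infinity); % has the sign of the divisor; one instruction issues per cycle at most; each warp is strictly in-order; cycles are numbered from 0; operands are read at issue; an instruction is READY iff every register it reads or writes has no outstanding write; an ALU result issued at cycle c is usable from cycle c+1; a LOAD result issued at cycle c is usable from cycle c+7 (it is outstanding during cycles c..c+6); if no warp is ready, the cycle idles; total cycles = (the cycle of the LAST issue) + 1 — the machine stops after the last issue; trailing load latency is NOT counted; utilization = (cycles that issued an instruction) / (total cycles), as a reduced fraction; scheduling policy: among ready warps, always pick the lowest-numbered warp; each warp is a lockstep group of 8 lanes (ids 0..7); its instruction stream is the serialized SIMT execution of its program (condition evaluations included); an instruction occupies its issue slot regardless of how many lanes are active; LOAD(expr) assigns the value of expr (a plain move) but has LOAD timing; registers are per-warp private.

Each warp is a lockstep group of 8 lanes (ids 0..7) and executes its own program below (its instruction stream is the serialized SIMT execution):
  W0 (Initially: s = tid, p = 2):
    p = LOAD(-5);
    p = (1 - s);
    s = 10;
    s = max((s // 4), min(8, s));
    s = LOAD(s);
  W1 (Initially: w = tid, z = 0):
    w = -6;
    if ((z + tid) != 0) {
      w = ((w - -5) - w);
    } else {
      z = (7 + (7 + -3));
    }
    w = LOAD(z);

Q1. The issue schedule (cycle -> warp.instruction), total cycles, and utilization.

cycle 0: W0.I0
cycle 1: W1.I0
cycle 2: W1.I1
cycle 3: W1.I2
cycle 4: W1.I3
cycle 5: W1.I4
cycle 6: idle
cycle 7: W0.I1
cycle 8: W0.I2
cycle 9: W0.I3
cycle 10: W0.I4

Answer: 11 cycles, utilization 10/11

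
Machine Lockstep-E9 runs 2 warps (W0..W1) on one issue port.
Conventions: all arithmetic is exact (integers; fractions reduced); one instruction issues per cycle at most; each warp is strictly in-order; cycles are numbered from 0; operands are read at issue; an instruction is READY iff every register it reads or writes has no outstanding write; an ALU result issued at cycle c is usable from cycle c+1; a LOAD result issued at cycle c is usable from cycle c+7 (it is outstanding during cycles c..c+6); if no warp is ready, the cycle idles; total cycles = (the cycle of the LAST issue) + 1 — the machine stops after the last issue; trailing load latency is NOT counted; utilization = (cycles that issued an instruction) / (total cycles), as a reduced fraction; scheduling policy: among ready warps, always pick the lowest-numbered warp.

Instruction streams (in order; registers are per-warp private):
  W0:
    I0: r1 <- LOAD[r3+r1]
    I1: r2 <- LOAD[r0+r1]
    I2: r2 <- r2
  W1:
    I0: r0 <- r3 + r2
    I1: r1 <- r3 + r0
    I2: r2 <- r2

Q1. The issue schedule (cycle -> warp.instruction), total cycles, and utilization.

cycle 0: W0.I0
cycle 1: W1.I0
cycle 2: W1.I1
cycle 3: W1.I2
cycle 4: idle
cycle 5: idle
cycle 6: idle
cycle 7: W0.I1
cycle 8: idle
cycle 9: idle
cycle 10: idle
cycle 11: idle
cycle 12: idle
cycle 13: idle
cycle 14: W0.I2

Answer: 15 cycles, utilization 2/5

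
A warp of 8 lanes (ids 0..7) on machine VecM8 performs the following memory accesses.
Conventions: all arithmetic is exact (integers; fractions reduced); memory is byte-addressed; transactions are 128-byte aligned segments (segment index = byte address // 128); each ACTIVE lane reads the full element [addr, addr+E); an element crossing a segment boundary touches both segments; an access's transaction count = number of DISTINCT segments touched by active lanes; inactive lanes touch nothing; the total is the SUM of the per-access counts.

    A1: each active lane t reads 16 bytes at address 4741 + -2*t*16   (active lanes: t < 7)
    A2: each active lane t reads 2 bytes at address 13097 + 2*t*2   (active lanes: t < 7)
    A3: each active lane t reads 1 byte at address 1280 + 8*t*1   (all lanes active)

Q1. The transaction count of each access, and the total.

A1: 3 transactions
A2: 1 transaction
A3: 1 transaction

Answer: 3,1,1; total 5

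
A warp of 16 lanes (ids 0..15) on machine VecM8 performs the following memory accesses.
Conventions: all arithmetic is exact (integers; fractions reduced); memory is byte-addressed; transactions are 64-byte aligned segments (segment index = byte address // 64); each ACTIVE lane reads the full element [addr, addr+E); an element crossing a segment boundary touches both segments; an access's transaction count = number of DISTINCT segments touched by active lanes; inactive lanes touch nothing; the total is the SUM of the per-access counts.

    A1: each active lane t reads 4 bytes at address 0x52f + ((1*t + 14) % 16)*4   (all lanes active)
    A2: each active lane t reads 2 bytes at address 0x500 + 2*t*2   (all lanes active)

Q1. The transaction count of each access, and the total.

A1: 2 transactions
A2: 1 transaction

Answer: 2,1; total 3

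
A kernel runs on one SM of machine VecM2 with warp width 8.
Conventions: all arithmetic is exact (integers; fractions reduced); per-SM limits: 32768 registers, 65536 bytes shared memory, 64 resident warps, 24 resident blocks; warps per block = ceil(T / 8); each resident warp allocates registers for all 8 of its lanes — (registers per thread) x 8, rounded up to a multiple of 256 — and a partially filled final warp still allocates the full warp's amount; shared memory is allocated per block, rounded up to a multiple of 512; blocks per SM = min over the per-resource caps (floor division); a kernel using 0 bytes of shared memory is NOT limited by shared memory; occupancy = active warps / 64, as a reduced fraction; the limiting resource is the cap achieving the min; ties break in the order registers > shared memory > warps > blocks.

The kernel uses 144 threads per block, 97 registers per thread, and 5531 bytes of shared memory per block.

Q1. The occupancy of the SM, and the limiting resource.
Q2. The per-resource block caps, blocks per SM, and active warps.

Answer: occupancy 9/32, limited by registers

registers: 1 block
shared memory: 11 blocks
warps: 3 blocks
blocks: 24 blocks

Answer: 1 block, 18 active warps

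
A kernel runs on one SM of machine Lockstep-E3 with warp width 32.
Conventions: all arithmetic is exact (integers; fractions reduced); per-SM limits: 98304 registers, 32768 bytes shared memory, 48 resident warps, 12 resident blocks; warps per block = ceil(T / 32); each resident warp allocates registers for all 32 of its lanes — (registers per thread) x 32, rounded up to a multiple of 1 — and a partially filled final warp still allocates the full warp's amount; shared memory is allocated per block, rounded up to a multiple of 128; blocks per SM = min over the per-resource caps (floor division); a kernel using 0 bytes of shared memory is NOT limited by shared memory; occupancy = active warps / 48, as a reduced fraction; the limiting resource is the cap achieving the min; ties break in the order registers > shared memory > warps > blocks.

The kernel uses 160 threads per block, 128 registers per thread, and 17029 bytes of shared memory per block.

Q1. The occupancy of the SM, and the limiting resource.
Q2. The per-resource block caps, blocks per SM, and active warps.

Answer: occupancy 5/48, limited by shared memory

registers: 4 blocks
shared memory: 1 block
warps: 9 blocks
blocks: 12 blocks

Answer: 1 block, 5 active warps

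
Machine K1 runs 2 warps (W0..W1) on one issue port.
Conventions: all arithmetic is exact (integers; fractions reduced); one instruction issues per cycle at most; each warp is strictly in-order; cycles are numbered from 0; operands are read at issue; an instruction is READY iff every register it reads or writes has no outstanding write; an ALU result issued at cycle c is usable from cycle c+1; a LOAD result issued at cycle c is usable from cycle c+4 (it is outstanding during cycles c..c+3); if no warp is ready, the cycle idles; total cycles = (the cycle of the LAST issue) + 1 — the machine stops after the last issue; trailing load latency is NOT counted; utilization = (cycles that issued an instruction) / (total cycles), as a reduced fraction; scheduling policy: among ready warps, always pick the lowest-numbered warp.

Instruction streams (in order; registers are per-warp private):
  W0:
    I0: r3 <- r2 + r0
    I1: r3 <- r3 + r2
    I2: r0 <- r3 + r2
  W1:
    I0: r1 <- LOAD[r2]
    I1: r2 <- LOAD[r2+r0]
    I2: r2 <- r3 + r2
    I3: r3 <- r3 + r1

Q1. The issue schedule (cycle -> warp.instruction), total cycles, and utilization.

cycle 0: W0.I0
cycle 1: W0.I1
cycle 2: W0.I2
cycle 3: W1.I0
cycle 4: W1.I1
cycle 5: idle
cycle 6: idle
cycle 7: idle
cycle 8: W1.I2
cycle 9: W1.I3

Answer: 10 cycles, utilization 7/10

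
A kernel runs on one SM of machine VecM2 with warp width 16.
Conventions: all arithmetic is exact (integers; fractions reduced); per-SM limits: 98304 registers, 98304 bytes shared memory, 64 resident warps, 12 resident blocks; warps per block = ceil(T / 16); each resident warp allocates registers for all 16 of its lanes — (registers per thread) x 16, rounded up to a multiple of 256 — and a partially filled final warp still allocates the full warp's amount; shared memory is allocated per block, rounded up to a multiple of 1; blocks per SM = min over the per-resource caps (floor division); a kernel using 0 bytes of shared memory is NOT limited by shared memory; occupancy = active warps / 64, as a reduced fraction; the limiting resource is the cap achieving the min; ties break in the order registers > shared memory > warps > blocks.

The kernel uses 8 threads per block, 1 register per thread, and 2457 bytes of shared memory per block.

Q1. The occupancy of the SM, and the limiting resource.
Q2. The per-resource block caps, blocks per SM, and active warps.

Answer: occupancy 3/16, limited by blocks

registers: 384 blocks
shared memory: 40 blocks
warps: 64 blocks
blocks: 12 blocks

Answer: 12 blocks, 12 active warps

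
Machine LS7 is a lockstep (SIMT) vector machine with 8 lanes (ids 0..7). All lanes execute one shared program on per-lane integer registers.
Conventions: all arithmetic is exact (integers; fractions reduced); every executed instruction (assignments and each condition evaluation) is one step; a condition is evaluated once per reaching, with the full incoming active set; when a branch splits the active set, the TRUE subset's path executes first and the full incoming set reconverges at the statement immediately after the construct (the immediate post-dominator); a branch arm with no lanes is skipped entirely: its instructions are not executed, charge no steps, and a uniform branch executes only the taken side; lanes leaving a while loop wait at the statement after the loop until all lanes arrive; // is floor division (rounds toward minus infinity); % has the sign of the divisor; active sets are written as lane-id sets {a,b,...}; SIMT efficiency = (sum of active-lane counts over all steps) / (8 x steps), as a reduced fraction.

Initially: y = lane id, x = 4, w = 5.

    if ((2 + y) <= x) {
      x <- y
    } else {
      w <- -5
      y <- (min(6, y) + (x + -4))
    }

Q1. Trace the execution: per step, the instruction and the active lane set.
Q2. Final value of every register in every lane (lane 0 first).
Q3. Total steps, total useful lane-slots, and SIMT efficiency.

step 0: eval ((2 + y) <= x)          {0,1,2,3,4,5,6,7}
step 1: x <- y                       {0,1,2}
step 2: w <- -5                      {3,4,5,6,7}
step 3: y <- (min(6, y) + (x + -4))  {3,4,5,6,7}

Answer: 4 steps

y: 0,1,2,3,4,5,6,6
x: 0,1,2,4,4,4,4,4
w: 5,5,5,-5,-5,-5,-5,-5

steps = 4; useful = 21; efficiency = 21/32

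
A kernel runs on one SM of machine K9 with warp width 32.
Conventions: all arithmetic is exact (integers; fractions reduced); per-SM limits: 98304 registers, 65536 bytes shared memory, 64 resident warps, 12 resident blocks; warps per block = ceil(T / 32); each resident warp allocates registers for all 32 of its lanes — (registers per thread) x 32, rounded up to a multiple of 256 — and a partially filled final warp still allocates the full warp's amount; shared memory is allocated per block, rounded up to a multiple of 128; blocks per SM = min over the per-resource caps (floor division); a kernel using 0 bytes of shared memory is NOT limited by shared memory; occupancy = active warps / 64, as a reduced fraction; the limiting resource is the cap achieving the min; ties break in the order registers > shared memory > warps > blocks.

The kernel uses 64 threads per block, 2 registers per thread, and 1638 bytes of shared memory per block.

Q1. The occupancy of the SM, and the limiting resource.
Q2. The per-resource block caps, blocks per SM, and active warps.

Answer: occupancy 3/8, limited by blocks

registers: 192 blocks
shared memory: 39 blocks
warps: 32 blocks
blocks: 12 blocks

Answer: 12 blocks, 24 active warps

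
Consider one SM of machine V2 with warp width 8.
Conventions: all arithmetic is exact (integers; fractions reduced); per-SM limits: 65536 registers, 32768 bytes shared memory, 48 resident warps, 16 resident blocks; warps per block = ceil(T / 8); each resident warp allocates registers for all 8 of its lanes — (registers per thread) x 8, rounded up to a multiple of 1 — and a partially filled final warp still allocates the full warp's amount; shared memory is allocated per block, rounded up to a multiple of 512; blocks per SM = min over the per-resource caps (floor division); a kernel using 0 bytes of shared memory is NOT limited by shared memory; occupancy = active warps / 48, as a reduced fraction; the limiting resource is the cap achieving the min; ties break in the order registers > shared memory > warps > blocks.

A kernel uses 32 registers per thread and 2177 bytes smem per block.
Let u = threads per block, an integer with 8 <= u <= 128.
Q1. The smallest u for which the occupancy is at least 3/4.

Answer: u = 17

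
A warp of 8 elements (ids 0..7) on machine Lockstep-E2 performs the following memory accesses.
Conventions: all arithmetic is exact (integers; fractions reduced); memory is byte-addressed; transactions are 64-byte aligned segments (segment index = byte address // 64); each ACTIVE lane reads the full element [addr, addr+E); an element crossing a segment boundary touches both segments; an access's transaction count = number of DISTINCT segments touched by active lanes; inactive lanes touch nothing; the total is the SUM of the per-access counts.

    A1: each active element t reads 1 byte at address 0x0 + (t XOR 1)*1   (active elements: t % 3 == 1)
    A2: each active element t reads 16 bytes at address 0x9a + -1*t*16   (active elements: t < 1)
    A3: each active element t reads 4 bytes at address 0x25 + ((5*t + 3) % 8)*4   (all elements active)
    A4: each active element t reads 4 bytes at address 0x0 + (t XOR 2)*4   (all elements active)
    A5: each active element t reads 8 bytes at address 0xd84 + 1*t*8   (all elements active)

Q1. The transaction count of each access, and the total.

A1: 1 transaction
A2: 1 transaction
A3: 2 transactions
A4: 1 transaction
A5: 2 transactions

Answer: 1,1,2,1,2; total 7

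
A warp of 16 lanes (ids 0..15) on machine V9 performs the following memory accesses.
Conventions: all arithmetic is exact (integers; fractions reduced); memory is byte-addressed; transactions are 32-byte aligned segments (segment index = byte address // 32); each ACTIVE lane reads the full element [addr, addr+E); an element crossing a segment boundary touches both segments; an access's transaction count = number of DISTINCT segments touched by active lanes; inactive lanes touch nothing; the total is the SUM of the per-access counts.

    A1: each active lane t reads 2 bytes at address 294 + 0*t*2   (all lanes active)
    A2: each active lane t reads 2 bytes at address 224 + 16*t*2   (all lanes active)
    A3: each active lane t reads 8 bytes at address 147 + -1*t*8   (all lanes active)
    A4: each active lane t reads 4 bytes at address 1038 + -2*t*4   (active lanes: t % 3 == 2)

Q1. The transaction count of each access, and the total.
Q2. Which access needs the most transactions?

A1: 1 transaction
A2: 16 transactions
A3: 5 transactions
A4: 5 transactions

Answer: 1,16,5,5; total 27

Answer: A2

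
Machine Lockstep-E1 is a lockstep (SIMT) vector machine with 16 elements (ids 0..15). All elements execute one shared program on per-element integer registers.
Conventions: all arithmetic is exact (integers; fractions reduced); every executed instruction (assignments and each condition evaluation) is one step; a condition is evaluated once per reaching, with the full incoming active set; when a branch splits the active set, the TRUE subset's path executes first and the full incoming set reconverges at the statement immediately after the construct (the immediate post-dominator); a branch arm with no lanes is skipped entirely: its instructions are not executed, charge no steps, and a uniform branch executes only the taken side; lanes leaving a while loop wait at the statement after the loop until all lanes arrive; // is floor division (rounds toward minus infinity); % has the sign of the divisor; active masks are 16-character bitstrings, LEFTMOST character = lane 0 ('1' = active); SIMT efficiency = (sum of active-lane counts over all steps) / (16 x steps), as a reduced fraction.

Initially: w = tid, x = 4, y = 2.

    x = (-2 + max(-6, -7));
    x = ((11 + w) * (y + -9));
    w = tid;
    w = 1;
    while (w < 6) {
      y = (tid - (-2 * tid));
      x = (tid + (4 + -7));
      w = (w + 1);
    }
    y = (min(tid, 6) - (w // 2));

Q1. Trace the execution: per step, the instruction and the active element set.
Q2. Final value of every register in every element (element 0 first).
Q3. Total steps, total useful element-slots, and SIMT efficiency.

step 0: x <- (-2 + max(-6, -7))      1111111111111111
step 1: x <- ((11 + w) * (y + -9))   1111111111111111
step 2: w <- tid                     1111111111111111
step 3: w <- 1                       1111111111111111
step 4: eval (w < 6)                 1111111111111111
step 5: y <- (tid - (-2 * tid))      1111111111111111
step 6: x <- (tid + (4 + -7))        1111111111111111
step 7: w <- (w + 1)                 1111111111111111
step 8: eval (w < 6)                 1111111111111111
step 9: y <- (tid - (-2 * tid))      1111111111111111
step 10: x <- (tid + (4 + -7))        1111111111111111
step 11: w <- (w + 1)                 1111111111111111
step 12: eval (w < 6)                 1111111111111111
step 13: y <- (tid - (-2 * tid))      1111111111111111
step 14: x <- (tid + (4 + -7))        1111111111111111
step 15: w <- (w + 1)                 1111111111111111
step 16: eval (w < 6)                 1111111111111111
step 17: y <- (tid - (-2 * tid))      1111111111111111
step 18: x <- (tid + (4 + -7))        1111111111111111
step 19: w <- (w + 1)                 1111111111111111
step 20: eval (w < 6)                 1111111111111111
step 21: y <- (tid - (-2 * tid))      1111111111111111
step 22: x <- (tid + (4 + -7))        1111111111111111
step 23: w <- (w + 1)                 1111111111111111
step 24: eval (w < 6)                 1111111111111111
step 25: y <- (min(tid, 6) - (w // 2)) 1111111111111111

Answer: 26 steps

w: 6,6,6,6,6,6,6,6,6,6,6,6,6,6,6,6
x: -3,-2,-1,0,1,2,3,4,5,6,7,8,9,10,11,12
y: -3,-2,-1,0,1,2,3,3,3,3,3,3,3,3,3,3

steps = 26; useful = 416; efficiency = 416/416 = 1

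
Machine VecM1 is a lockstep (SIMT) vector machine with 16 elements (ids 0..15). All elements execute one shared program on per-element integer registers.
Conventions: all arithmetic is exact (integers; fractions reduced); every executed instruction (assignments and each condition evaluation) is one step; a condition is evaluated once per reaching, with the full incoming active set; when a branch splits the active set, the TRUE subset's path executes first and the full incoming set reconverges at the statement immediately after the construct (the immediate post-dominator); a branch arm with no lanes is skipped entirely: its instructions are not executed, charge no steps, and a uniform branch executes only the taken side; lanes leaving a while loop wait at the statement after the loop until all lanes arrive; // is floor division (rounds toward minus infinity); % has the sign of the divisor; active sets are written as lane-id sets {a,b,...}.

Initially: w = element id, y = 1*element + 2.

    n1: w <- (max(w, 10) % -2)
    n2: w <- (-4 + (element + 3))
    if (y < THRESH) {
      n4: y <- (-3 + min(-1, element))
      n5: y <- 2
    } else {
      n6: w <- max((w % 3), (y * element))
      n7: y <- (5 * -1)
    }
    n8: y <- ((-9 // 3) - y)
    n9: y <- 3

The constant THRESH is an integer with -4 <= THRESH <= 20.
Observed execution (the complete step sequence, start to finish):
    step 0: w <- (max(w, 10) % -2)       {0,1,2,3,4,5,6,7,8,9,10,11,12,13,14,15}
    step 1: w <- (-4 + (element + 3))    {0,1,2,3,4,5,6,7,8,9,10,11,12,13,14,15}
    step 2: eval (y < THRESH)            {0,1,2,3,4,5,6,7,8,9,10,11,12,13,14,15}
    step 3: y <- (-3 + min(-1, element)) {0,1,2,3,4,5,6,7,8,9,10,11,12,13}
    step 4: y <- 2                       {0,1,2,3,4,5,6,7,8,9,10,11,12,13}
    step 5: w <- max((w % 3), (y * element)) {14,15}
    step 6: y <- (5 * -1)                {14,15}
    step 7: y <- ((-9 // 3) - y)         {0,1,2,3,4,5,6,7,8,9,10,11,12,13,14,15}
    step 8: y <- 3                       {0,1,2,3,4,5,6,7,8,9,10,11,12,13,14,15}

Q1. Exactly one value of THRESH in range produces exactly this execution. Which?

Answer: THRESH = 16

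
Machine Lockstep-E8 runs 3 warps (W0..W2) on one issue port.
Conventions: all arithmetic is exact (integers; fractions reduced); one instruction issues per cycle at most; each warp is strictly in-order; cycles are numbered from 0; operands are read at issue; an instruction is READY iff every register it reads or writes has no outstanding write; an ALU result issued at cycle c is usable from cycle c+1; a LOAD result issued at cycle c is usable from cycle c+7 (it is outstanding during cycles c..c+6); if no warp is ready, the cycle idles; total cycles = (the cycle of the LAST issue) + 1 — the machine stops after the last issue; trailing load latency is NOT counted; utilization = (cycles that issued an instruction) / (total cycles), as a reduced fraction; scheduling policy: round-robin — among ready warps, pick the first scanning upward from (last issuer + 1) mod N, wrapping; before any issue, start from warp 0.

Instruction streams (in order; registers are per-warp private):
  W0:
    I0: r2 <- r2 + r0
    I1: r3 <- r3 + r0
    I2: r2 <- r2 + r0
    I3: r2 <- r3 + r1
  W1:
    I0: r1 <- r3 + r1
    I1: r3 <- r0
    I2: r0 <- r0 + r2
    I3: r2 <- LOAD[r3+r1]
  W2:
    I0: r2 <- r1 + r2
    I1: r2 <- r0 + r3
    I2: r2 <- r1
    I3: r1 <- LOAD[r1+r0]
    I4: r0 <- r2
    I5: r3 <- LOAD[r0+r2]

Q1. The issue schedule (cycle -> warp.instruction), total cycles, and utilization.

cycle 0: W0.I0
cycle 1: W1.I0
cycle 2: W2.I0
cycle 3: W0.I1
cycle 4: W1.I1
cycle 5: W2.I1
cycle 6: W0.I2
cycle 7: W1.I2
cycle 8: W2.I2
cycle 9: W0.I3
cycle 10: W1.I3
cycle 11: W2.I3
cycle 12: W2.I4
cycle 13: W2.I5

Answer: 14 cycles, utilization 1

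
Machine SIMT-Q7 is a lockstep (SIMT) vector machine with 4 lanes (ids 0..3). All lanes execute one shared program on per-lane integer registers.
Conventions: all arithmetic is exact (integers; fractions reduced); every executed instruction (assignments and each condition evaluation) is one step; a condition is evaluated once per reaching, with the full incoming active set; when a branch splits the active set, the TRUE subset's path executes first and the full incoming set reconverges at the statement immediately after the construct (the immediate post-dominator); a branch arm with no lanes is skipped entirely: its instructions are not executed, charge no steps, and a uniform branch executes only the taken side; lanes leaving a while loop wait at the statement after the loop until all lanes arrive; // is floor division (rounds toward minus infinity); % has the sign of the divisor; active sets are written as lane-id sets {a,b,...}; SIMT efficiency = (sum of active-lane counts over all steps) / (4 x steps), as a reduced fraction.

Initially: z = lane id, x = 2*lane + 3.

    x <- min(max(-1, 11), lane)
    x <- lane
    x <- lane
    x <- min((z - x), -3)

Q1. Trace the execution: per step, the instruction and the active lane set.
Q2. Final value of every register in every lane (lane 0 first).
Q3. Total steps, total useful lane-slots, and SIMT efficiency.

step 0: x <- min(max(-1, 11), lane)  {0,1,2,3}
step 1: x <- lane                    {0,1,2,3}
step 2: x <- lane                    {0,1,2,3}
step 3: x <- min((z - x), -3)        {0,1,2,3}

Answer: 4 steps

z: 0,1,2,3
x: -3,-3,-3,-3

steps = 4; useful = 16; efficiency = 16/16 = 1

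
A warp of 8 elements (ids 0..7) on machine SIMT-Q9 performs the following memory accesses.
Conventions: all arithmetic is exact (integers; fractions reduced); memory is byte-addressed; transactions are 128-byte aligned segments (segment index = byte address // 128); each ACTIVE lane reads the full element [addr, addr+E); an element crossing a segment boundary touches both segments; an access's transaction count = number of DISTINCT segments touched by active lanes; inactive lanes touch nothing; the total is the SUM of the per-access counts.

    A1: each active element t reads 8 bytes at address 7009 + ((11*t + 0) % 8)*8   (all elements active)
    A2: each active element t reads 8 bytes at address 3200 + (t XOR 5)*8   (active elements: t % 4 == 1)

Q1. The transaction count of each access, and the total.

A1: 2 transactions
A2: 1 transaction

Answer: 2,1; total 3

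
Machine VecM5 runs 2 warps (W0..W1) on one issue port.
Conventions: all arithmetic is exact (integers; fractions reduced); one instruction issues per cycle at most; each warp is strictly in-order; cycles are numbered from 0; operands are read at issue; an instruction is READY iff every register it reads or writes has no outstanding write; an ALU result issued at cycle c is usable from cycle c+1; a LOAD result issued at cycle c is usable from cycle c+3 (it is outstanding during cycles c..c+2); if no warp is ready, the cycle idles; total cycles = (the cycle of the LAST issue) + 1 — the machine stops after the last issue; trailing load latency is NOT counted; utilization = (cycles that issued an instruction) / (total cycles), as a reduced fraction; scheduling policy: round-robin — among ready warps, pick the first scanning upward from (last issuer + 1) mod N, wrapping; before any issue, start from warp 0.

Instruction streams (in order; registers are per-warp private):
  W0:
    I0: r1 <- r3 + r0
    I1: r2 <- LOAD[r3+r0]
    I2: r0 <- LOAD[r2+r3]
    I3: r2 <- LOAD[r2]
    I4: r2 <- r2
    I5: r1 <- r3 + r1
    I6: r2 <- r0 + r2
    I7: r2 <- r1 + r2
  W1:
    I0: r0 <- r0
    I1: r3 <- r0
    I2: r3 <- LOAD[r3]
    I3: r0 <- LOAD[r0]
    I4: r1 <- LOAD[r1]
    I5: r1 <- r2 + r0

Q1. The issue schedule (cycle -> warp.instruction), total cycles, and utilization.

cycle 0: W0.I0
cycle 1: W1.I0
cycle 2: W0.I1
cycle 3: W1.I1
cycle 4: W1.I2
cycle 5: W0.I2
cycle 6: W1.I3
cycle 7: W0.I3
cycle 8: W1.I4
cycle 9: idle
cycle 10: W0.I4
cycle 11: W1.I5
cycle 12: W0.I5
cycle 13: W0.I6
cycle 14: W0.I7

Answer: 15 cycles, utilization 14/15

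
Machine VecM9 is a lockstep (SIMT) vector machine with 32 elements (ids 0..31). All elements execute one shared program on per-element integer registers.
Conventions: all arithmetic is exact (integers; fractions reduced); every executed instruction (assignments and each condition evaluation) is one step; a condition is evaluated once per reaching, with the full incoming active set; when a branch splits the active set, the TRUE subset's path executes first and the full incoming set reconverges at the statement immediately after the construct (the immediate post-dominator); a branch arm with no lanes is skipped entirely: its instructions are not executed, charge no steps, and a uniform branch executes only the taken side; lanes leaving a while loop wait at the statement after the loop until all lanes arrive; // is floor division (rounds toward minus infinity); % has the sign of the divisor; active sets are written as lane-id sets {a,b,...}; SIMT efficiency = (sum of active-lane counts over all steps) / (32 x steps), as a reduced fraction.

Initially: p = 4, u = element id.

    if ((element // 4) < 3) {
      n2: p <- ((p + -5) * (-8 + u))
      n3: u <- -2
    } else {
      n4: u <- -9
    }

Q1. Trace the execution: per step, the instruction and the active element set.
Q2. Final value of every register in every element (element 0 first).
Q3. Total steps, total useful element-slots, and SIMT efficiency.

step 0: eval ((element // 4) < 3)    {0,1,2,3,4,5,6,7,8,9,10,11,12,13,14,15,16,17,18,19,20,21,22,23,24,25,26,27,28,29,30,31}
step 1: p <- ((p + -5) * (-8 + u))   {0,1,2,3,4,5,6,7,8,9,10,11}
step 2: u <- -2                      {0,1,2,3,4,5,6,7,8,9,10,11}
step 3: u <- -9                      {12,13,14,15,16,17,18,19,20,21,22,23,24,25,26,27,28,29,30,31}

Answer: 4 steps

p: 8,7,6,5,4,3,2,1,0,-1,-2,-3,4,4,4,4,4,4,4,4,4,4,4,4,4,4,4,4,4,4,4,4
u: -2,-2,-2,-2,-2,-2,-2,-2,-2,-2,-2,-2,-9,-9,-9,-9,-9,-9,-9,-9,-9,-9,-9,-9,-9,-9,-9,-9,-9,-9,-9,-9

steps = 4; useful = 76; efficiency = 76/128 = 19/32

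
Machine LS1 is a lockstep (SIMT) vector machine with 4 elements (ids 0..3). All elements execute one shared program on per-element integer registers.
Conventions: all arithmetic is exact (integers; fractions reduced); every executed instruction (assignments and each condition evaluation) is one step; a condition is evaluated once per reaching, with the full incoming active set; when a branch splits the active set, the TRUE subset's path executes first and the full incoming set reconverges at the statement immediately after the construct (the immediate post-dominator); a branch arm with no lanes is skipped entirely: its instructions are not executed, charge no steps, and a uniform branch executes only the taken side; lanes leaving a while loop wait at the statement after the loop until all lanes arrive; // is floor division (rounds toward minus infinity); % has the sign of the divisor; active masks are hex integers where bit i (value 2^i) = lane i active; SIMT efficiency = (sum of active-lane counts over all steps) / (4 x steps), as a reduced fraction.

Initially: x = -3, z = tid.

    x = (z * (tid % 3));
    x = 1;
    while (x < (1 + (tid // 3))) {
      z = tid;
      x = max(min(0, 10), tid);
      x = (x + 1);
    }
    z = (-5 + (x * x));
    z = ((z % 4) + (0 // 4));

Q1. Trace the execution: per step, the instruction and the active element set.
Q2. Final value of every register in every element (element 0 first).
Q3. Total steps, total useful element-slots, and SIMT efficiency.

step 0: x <- (z * (tid % 3))         0xf
step 1: x <- 1                       0xf
step 2: eval (x < (1 + (tid // 3)))  0xf
step 3: z <- tid                     0x8
step 4: x <- max(min(0, 10), tid)    0x8
step 5: x <- (x + 1)                 0x8
step 6: eval (x < (1 + (tid // 3)))  0x8
step 7: z <- (-5 + (x * x))          0xf
step 8: z <- ((z % 4) + (0 // 4))    0xf

Answer: 9 steps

x: 1,1,1,4
z: 0,0,0,3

steps = 9; useful = 24; efficiency = 24/36 = 2/3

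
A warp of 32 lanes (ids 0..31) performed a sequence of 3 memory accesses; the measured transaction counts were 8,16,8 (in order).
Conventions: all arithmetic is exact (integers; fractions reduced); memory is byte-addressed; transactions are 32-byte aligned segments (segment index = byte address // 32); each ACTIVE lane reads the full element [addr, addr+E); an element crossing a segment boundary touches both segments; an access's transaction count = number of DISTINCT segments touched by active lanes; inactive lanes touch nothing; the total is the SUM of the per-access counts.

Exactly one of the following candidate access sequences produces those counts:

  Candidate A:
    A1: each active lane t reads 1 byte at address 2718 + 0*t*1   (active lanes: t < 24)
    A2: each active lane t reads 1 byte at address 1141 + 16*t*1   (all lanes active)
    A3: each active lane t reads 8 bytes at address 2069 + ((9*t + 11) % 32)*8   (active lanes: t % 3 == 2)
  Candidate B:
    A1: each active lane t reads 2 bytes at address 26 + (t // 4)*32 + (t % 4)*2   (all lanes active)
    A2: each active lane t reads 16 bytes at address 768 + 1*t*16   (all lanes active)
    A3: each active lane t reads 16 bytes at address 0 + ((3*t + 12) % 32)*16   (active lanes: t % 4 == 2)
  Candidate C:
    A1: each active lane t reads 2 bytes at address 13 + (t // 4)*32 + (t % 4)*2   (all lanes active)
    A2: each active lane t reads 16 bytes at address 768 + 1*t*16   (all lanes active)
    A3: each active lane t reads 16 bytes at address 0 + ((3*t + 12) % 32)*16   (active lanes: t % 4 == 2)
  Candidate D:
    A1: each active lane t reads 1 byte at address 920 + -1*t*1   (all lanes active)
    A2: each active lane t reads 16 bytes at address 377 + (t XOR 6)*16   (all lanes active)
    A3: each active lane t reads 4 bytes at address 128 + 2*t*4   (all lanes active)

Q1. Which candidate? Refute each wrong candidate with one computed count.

A: A1 gives 1 transaction, not 8
B: A1 gives 9 transactions, not 8
D: A1 gives 2 transactions, not 8
C: all counts match (8,16,8)

Answer: C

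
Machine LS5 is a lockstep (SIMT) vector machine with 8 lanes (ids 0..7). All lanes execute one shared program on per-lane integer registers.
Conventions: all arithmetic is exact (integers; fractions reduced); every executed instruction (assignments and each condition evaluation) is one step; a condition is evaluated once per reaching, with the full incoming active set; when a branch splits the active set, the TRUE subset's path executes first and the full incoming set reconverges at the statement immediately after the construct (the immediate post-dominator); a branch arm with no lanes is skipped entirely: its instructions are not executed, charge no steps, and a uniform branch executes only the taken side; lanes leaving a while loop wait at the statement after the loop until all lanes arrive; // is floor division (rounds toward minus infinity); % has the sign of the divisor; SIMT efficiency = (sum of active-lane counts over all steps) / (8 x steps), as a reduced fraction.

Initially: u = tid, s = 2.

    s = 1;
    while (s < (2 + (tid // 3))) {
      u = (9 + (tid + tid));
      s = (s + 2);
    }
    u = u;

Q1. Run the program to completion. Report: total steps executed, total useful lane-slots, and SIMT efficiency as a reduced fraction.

Answer: 9 steps, 54 useful, 3/4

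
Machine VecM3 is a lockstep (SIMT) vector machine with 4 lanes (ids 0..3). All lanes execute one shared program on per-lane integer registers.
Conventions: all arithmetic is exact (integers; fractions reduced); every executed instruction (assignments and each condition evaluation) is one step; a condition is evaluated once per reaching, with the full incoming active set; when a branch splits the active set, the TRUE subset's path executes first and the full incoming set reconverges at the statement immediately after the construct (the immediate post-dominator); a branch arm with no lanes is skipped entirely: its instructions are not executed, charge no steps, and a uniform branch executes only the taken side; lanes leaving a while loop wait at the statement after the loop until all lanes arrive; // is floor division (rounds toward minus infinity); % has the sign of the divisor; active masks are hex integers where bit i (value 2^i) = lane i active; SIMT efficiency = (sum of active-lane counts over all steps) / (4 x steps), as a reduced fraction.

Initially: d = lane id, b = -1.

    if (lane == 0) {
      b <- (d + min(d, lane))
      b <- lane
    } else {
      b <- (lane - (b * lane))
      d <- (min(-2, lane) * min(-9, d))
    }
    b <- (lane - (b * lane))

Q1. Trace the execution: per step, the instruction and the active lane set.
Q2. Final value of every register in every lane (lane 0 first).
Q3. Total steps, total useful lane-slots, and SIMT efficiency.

step 0: eval (lane == 0)             0xf
step 1: b <- (d + min(d, lane))      0x1
step 2: b <- lane                    0x1
step 3: b <- (lane - (b * lane))     0xe
step 4: d <- (min(-2, lane) * min(-9, d)) 0xe
step 5: b <- (lane - (b * lane))     0xf

Answer: 6 steps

d: 0,18,18,18
b: 0,-1,-6,-15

steps = 6; useful = 16; efficiency = 16/24 = 2/3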